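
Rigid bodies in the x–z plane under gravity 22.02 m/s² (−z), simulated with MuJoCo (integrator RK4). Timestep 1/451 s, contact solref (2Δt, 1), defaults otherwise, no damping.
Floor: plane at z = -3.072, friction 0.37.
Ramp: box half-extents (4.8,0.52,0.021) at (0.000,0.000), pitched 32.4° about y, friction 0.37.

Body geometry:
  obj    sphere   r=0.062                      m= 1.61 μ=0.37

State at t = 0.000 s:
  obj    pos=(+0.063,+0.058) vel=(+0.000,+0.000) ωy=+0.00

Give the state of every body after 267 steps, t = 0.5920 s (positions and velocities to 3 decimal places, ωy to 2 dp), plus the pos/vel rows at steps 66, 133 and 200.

State at t = 0.5920 s:
  obj    pos=(+1.310,-0.733) vel=(+4.213,-2.674) ωy=+80.46

Key-timestep trajectory:
   step    t(s)  obj.x    obj.z    obj.vx   obj.vz 
     66  0.1463   +0.139  +0.010  +1.041  -0.661
    133  0.2949   +0.373  -0.138  +2.099  -1.332
    200  0.4435   +0.763  -0.386  +3.156  -2.003


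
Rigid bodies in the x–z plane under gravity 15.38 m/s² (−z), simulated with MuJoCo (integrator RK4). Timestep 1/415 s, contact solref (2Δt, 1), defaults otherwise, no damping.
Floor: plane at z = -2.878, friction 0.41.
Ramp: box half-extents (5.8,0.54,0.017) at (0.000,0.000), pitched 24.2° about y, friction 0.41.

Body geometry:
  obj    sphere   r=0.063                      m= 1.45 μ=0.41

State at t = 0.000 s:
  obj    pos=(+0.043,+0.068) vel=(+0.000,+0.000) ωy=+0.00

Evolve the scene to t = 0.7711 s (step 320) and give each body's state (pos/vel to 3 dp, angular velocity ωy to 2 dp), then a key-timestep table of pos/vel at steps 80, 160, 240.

State at t = 0.7711 s:
  obj    pos=(+1.264,-0.481) vel=(+3.167,-1.423) ωy=+55.11

Key-timestep trajectory:
   step    t(s)  obj.x    obj.z    obj.vx   obj.vz 
     80  0.1928   +0.119  +0.034  +0.792  -0.356
    160  0.3855   +0.348  -0.069  +1.584  -0.712
    240  0.5783   +0.730  -0.240  +2.376  -1.068


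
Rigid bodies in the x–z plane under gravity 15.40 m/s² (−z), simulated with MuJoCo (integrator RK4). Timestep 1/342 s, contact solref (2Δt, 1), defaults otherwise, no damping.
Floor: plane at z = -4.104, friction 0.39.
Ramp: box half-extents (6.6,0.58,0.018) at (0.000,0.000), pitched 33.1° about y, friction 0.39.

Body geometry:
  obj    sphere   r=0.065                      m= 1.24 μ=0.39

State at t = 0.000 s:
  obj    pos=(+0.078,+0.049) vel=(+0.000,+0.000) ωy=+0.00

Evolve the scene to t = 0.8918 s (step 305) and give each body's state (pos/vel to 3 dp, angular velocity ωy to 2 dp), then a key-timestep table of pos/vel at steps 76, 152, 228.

State at t = 0.8918 s:
  obj    pos=(+2.079,-1.256) vel=(+4.488,-2.926) ωy=+82.41

Key-timestep trajectory:
   step    t(s)  obj.x    obj.z    obj.vx   obj.vz 
     76  0.2222   +0.202  -0.033  +1.118  -0.729
    152  0.4444   +0.575  -0.276  +2.237  -1.458
    228  0.6667   +1.196  -0.681  +3.355  -2.187


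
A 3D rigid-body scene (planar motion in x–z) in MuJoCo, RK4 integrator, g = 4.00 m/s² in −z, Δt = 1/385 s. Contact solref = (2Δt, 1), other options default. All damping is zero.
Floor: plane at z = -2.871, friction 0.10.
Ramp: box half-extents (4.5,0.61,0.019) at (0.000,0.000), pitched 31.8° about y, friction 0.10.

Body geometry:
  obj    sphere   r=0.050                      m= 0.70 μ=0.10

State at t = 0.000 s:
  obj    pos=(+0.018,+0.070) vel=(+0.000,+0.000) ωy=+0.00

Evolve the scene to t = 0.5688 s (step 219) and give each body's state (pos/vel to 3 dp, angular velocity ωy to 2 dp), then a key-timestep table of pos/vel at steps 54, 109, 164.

State at t = 0.5688 s:
  obj    pos=(+0.261,-0.081) vel=(+0.854,-0.532) ωy=+9.66

Key-timestep trajectory:
   step    t(s)  obj.x    obj.z    obj.vx   obj.vz 
     54  0.1403   +0.033  +0.061  +0.211  -0.130
    109  0.2831   +0.078  +0.033  +0.424  -0.267
    164  0.4260   +0.154  -0.014  +0.640  -0.398


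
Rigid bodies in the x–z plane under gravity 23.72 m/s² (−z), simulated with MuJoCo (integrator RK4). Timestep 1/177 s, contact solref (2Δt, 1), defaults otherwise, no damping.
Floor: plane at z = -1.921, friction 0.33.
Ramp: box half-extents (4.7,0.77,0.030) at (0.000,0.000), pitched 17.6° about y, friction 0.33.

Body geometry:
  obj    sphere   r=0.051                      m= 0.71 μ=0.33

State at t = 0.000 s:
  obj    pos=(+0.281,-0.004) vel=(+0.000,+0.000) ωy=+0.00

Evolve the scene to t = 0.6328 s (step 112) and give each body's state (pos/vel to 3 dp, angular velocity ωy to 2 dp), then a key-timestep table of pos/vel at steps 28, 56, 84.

State at t = 0.6328 s:
  obj    pos=(+1.259,-0.314) vel=(+3.090,-0.980) ωy=+63.55

Key-timestep trajectory:
   step    t(s)  obj.x    obj.z    obj.vx   obj.vz 
     28  0.1582   +0.342  -0.024  +0.773  -0.245
     56  0.3164   +0.525  -0.082  +1.545  -0.490
     84  0.4746   +0.831  -0.179  +2.317  -0.735


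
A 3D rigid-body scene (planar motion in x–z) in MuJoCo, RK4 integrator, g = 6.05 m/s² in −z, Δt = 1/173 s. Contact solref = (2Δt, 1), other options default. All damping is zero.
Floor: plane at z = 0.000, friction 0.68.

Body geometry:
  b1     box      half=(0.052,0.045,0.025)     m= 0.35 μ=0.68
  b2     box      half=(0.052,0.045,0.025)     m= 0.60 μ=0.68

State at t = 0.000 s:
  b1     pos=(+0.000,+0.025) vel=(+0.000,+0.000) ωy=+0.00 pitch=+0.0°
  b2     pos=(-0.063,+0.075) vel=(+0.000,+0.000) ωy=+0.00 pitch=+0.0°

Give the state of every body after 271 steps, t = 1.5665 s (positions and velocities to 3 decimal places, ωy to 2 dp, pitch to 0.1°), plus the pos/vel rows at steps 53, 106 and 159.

State at t = 1.5665 s:
  b1     pos=(+0.000,+0.025) vel=(+0.000,+0.000) ωy=+0.00 pitch=+0.0°
  b2     pos=(-0.116,+0.052) vel=(+0.000,+0.000) ωy=+0.00 pitch=-90.0°

Key-timestep trajectory:
   step    t(s)  b1.x    b1.z    b1.vx   b1.vz   b2.x    b2.z    b2.vx   b2.vz 
     53  0.3064   +0.000  +0.025  +0.000  +0.000   -0.095  +0.058  -0.149  -0.010
    106  0.6127   +0.000  +0.025  +0.000  +0.000   -0.127  +0.056  +0.047  -0.012
    159  0.9191   +0.000  +0.025  +0.000  +0.000   -0.118  +0.053  -0.046  +0.034


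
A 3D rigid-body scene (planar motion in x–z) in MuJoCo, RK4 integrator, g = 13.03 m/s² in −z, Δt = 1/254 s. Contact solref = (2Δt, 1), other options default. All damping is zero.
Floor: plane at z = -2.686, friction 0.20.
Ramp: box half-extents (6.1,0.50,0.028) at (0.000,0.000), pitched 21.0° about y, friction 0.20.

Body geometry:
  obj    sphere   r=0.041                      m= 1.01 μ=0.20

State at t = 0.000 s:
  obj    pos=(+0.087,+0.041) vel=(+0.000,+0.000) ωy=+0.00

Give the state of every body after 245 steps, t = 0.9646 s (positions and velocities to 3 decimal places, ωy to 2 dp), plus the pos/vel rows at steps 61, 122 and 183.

State at t = 0.9646 s:
  obj    pos=(+1.536,-0.516) vel=(+3.004,-1.153) ωy=+78.45

Key-timestep trajectory:
   step    t(s)  obj.x    obj.z    obj.vx   obj.vz 
     61  0.2402   +0.177  +0.006  +0.748  -0.287
    122  0.4803   +0.446  -0.097  +1.496  -0.574
    183  0.7205   +0.895  -0.270  +2.244  -0.861


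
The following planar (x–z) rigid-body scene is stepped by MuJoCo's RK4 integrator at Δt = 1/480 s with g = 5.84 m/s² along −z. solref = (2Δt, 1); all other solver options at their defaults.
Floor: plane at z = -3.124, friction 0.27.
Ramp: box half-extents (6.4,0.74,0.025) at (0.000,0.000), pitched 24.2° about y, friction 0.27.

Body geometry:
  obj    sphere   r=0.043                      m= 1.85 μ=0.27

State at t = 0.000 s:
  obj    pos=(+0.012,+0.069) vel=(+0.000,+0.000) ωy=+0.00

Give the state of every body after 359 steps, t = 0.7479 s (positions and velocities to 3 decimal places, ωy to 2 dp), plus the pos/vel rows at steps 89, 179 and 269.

State at t = 0.7479 s:
  obj    pos=(+0.448,-0.127) vel=(+1.167,-0.524) ωy=+29.74

Key-timestep trajectory:
   step    t(s)  obj.x    obj.z    obj.vx   obj.vz 
     89  0.1854   +0.039  +0.057  +0.289  -0.130
    179  0.3729   +0.121  +0.020  +0.582  -0.261
    269  0.5604   +0.257  -0.041  +0.874  -0.393


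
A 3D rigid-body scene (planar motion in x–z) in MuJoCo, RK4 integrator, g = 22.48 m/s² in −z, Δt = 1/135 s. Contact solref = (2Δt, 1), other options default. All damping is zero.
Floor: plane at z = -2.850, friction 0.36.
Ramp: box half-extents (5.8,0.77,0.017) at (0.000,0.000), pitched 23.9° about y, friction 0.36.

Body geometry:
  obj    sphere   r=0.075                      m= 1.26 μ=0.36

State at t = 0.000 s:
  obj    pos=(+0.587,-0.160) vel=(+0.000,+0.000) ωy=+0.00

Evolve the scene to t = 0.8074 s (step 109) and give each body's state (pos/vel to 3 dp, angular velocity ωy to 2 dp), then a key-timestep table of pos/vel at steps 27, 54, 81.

State at t = 0.8074 s:
  obj    pos=(+2.526,-1.019) vel=(+4.802,-2.128) ωy=+70.02

Key-timestep trajectory:
   step    t(s)  obj.x    obj.z    obj.vx   obj.vz 
     27  0.2000   +0.706  -0.212  +1.190  -0.527
     54  0.4000   +1.063  -0.371  +2.379  -1.054
     81  0.6000   +1.658  -0.634  +3.569  -1.581


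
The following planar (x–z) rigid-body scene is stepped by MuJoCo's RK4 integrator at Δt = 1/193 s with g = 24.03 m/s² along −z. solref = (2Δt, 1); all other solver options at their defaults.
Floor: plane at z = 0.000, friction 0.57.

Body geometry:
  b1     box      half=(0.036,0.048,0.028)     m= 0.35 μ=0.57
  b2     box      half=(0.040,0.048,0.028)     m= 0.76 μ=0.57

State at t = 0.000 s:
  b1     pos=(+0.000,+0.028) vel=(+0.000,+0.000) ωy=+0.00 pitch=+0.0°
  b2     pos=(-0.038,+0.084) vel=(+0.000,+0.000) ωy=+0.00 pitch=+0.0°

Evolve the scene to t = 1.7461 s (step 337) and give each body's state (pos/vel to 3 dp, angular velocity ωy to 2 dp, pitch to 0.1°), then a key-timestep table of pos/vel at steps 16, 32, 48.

State at t = 1.7461 s:
  b1     pos=(+0.000,+0.028) vel=(+0.000,+0.000) ωy=+0.00 pitch=+0.0°
  b2     pos=(-0.076,+0.040) vel=(+0.000,+0.000) ωy=+0.00 pitch=-90.0°

Key-timestep trajectory:
   step    t(s)  b1.x    b1.z    b1.vx   b1.vz   b2.x    b2.z    b2.vx   b2.vz 
     16  0.0829   +0.000  +0.028  +0.001  +0.000   -0.042  +0.083  -0.107  -0.021
     32  0.1658   +0.000  +0.028  +0.001  +0.001   -0.061  +0.069  -0.355  -0.600
     48  0.2487   +0.000  +0.028  +0.000  +0.000   -0.078  +0.041  +0.126  -0.053


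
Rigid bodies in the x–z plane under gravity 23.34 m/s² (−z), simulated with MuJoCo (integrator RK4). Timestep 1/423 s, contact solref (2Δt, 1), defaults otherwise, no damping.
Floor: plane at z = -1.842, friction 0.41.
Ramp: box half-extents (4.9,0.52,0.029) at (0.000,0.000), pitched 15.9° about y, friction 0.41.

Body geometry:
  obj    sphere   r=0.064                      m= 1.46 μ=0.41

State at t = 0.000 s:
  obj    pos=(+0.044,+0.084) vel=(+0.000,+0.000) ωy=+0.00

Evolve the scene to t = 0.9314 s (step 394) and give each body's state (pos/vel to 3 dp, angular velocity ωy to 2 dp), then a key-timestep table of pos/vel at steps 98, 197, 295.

State at t = 0.9314 s:
  obj    pos=(+1.950,-0.459) vel=(+4.091,-1.165) ωy=+66.47

Key-timestep trajectory:
   step    t(s)  obj.x    obj.z    obj.vx   obj.vz 
     98  0.2317   +0.162  +0.051  +1.018  -0.290
    197  0.4657   +0.520  -0.052  +2.046  -0.583
    295  0.6974   +1.112  -0.220  +3.063  -0.873


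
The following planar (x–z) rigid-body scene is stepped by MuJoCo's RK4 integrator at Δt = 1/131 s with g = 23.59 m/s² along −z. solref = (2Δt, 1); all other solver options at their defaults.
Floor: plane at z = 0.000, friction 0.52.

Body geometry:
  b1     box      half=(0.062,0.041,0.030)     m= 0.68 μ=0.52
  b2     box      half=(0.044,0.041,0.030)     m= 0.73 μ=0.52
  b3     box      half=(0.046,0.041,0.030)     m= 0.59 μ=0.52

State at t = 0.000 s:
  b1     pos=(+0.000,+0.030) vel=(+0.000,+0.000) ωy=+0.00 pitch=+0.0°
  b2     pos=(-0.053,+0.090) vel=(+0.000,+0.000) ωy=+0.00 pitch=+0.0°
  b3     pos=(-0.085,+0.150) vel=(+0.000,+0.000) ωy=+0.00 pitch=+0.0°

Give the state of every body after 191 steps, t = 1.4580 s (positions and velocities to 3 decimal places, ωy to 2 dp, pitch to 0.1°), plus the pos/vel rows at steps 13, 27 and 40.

State at t = 1.4580 s:
  b1     pos=(+0.000,+0.030) vel=(+0.000,+0.000) ωy=+0.00 pitch=+0.0°
  b2     pos=(-0.102,+0.044) vel=(+0.000,+0.000) ωy=+0.00 pitch=-90.0°
  b3     pos=(-0.192,+0.046) vel=(+0.000,+0.000) ωy=+0.00 pitch=-90.0°

Key-timestep trajectory:
   step    t(s)  b1.x    b1.z    b1.vx   b1.vz   b2.x    b2.z    b2.vx   b2.vz   b3.x    b3.z    b3.vx   b3.vz 
     13  0.0992   +0.000  +0.030  +0.001  +0.001   -0.058  +0.091  -0.112  +0.019   -0.099  +0.145  -0.314  -0.126
     27  0.2061   +0.000  +0.030  +0.001  +0.001   -0.087  +0.078  -0.440  -0.629   -0.160  +0.074  -0.698  -1.630
     40  0.3053   +0.000  +0.030  +0.000  +0.000   -0.103  +0.043  +0.014  +0.045   -0.192  +0.046  +0.047  -0.014


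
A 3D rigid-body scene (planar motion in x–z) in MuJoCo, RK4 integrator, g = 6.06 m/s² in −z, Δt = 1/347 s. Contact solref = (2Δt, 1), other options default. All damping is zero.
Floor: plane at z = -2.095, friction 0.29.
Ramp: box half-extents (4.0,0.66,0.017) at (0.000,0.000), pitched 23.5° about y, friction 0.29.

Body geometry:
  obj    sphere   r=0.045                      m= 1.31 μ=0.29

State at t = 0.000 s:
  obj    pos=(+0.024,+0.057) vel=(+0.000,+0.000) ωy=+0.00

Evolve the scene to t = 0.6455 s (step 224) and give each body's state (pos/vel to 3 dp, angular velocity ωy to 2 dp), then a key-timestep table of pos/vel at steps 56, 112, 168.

State at t = 0.6455 s:
  obj    pos=(+0.354,-0.086) vel=(+1.022,-0.444) ωy=+24.76

Key-timestep trajectory:
   step    t(s)  obj.x    obj.z    obj.vx   obj.vz 
     56  0.1614   +0.045  +0.048  +0.255  -0.111
    112  0.3228   +0.107  +0.021  +0.511  -0.222
    168  0.4841   +0.210  -0.024  +0.766  -0.333


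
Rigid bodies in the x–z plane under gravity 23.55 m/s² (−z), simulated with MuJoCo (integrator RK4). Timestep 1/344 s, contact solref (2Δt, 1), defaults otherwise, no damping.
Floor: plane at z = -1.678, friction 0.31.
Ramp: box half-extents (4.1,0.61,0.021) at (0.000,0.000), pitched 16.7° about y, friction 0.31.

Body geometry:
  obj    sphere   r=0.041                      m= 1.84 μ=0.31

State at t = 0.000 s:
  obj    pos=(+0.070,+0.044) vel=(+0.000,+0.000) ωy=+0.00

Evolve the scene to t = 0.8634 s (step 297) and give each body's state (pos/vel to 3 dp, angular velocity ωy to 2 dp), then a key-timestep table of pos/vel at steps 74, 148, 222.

State at t = 0.8634 s:
  obj    pos=(+1.796,-0.474) vel=(+3.997,-1.199) ωy=+101.78

Key-timestep trajectory:
   step    t(s)  obj.x    obj.z    obj.vx   obj.vz 
     74  0.2151   +0.177  +0.012  +0.996  -0.299
    148  0.4302   +0.499  -0.085  +1.992  -0.598
    222  0.6453   +1.034  -0.246  +2.988  -0.896


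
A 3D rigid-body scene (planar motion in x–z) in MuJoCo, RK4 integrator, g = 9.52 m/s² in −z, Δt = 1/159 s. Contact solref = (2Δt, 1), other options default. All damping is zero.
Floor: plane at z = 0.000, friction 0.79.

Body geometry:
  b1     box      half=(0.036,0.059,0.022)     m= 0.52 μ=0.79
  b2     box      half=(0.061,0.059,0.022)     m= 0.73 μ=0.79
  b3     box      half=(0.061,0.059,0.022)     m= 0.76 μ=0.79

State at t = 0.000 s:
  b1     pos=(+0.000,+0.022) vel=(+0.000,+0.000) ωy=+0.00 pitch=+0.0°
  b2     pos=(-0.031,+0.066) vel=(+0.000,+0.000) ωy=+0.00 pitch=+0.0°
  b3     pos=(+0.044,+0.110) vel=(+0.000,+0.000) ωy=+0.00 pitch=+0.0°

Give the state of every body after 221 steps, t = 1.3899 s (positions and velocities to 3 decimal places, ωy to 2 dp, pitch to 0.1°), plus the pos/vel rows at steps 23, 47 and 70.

State at t = 1.3899 s:
  b1     pos=(+0.000,+0.022) vel=(+0.000,+0.000) ωy=+0.00 pitch=+0.0°
  b2     pos=(-0.031,+0.066) vel=(+0.000,+0.000) ωy=+0.00 pitch=-0.2°
  b3     pos=(+0.160,+0.022) vel=(+0.000,+0.000) ωy=+0.00 pitch=+180.0°

Key-timestep trajectory:
   step    t(s)  b1.x    b1.z    b1.vx   b1.vz   b2.x    b2.z    b2.vx   b2.vz   b3.x    b3.z    b3.vx   b3.vz 
     23  0.1447   +0.000  +0.022  +0.000  +0.001   -0.031  +0.066  -0.001  +0.000   +0.056  +0.093  +0.125  -0.363
     47  0.2956   +0.000  +0.022  +0.000  +0.000   -0.031  +0.066  +0.000  +0.000   +0.093  +0.065  +0.270  +0.003
     70  0.4403   +0.000  +0.022  +0.000  +0.000   -0.031  +0.066  +0.000  +0.000   +0.142  +0.045  +0.432  -0.418


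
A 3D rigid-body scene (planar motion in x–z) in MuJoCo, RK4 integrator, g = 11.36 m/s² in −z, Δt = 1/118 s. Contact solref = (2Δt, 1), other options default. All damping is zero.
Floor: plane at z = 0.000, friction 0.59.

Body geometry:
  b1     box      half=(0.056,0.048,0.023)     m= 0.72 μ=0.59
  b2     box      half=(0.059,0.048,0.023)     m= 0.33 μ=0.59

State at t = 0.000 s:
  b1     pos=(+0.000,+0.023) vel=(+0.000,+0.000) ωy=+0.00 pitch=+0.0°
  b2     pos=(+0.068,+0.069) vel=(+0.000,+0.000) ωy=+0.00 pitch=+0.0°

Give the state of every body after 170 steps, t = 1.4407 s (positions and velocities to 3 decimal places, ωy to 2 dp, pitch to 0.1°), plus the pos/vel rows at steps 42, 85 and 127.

State at t = 1.4407 s:
  b1     pos=(+0.000,+0.023) vel=(+0.000,+0.000) ωy=+0.00 pitch=+0.0°
  b2     pos=(+0.079,+0.056) vel=(+0.000,+0.000) ωy=-0.02 pitch=+40.9°

Key-timestep trajectory:
   step    t(s)  b1.x    b1.z    b1.vx   b1.vz   b2.x    b2.z    b2.vx   b2.vz 
     42  0.3559   +0.000  +0.023  +0.000  +0.000   +0.079  +0.056  +0.001  +0.000
     85  0.7203   +0.000  +0.023  +0.000  +0.000   +0.079  +0.056  +0.000  +0.000
    127  1.0763   +0.000  +0.023  +0.000  +0.000   +0.079  +0.056  +0.000  +0.000


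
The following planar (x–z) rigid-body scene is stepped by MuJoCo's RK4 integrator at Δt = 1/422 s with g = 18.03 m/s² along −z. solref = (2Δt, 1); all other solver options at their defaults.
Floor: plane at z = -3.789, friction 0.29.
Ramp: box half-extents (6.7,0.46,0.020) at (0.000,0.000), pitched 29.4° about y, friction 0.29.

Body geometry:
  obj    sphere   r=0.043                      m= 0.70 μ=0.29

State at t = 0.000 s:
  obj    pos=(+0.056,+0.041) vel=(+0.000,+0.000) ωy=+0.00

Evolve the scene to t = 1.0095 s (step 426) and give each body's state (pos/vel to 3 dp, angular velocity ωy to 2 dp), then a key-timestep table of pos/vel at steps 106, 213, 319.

State at t = 1.0095 s:
  obj    pos=(+2.863,-1.541) vel=(+5.560,-3.133) ωy=+148.41

Key-timestep trajectory:
   step    t(s)  obj.x    obj.z    obj.vx   obj.vz 
    106  0.2512   +0.230  -0.057  +1.384  -0.780
    213  0.5047   +0.758  -0.355  +2.780  -1.567
    319  0.7559   +1.630  -0.846  +4.164  -2.346


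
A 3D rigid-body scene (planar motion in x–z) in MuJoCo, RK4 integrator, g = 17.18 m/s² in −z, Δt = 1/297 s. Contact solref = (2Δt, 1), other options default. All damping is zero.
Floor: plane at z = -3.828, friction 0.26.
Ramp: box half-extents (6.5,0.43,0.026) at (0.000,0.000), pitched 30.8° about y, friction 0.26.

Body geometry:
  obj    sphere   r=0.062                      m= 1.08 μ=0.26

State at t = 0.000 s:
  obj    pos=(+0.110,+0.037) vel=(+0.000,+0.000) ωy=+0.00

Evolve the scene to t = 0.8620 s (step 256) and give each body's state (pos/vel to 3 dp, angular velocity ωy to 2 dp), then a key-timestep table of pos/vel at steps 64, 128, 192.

State at t = 0.8620 s:
  obj    pos=(+2.115,-1.158) vel=(+4.652,-2.773) ωy=+87.34

Key-timestep trajectory:
   step    t(s)  obj.x    obj.z    obj.vx   obj.vz 
     64  0.2155   +0.235  -0.038  +1.163  -0.693
    128  0.4310   +0.611  -0.262  +2.326  -1.387
    192  0.6465   +1.238  -0.636  +3.489  -2.080


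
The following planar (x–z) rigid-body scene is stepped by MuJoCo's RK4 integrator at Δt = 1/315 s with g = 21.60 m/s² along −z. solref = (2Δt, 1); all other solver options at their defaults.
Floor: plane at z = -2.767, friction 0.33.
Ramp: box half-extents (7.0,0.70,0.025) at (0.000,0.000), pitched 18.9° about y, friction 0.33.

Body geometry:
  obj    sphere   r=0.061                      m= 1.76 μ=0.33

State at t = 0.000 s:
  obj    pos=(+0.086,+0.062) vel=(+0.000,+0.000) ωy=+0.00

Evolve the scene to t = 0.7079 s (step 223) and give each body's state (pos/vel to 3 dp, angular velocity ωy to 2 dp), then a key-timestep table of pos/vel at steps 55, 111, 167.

State at t = 0.7079 s:
  obj    pos=(+1.271,-0.344) vel=(+3.347,-1.146) ωy=+57.99

Key-timestep trajectory:
   step    t(s)  obj.x    obj.z    obj.vx   obj.vz 
     55  0.1746   +0.158  +0.037  +0.826  -0.283
    111  0.3524   +0.380  -0.039  +1.666  -0.570
    167  0.5302   +0.750  -0.166  +2.507  -0.858


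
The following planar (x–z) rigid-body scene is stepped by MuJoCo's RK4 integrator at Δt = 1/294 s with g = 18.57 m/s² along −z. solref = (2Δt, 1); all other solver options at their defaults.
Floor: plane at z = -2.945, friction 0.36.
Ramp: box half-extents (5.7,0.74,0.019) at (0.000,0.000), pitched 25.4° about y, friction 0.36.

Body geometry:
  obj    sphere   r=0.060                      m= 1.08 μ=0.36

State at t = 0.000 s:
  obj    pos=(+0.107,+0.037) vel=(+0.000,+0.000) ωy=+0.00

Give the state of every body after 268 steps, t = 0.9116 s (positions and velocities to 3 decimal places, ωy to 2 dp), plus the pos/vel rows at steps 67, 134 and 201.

State at t = 0.9116 s:
  obj    pos=(+2.242,-0.977) vel=(+4.685,-2.225) ωy=+86.43

Key-timestep trajectory:
   step    t(s)  obj.x    obj.z    obj.vx   obj.vz 
     67  0.2279   +0.240  -0.027  +1.171  -0.556
    134  0.4558   +0.641  -0.217  +2.343  -1.112
    201  0.6837   +1.308  -0.534  +3.514  -1.668


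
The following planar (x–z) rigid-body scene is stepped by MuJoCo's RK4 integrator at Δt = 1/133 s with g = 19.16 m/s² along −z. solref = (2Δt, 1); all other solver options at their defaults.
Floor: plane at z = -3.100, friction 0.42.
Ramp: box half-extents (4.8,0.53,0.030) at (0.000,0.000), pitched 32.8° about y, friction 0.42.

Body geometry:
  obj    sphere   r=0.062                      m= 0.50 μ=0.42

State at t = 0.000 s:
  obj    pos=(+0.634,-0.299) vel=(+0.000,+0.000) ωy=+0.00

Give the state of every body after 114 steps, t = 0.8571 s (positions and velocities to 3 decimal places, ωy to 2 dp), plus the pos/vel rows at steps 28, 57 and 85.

State at t = 0.8571 s:
  obj    pos=(+2.923,-1.774) vel=(+5.341,-3.442) ωy=+102.47

Key-timestep trajectory:
   step    t(s)  obj.x    obj.z    obj.vx   obj.vz 
     28  0.2105   +0.772  -0.388  +1.312  -0.846
     57  0.4286   +1.206  -0.668  +2.671  -1.721
     85  0.6391   +1.907  -1.119  +3.982  -2.566


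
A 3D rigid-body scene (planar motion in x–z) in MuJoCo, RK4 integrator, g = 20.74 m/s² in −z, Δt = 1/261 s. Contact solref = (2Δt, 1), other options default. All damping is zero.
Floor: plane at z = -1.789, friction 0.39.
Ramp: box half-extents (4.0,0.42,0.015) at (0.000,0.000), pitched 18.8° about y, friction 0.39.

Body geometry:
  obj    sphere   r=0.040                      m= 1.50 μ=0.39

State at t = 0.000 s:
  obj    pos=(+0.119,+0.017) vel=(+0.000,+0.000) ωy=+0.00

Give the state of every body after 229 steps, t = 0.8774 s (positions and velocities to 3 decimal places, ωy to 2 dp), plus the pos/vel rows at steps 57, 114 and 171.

State at t = 0.8774 s:
  obj    pos=(+1.859,-0.575) vel=(+3.965,-1.350) ωy=+104.71

Key-timestep trajectory:
   step    t(s)  obj.x    obj.z    obj.vx   obj.vz 
     57  0.2184   +0.227  -0.019  +0.987  -0.336
    114  0.4368   +0.550  -0.129  +1.974  -0.672
    171  0.6552   +1.089  -0.313  +2.961  -1.008


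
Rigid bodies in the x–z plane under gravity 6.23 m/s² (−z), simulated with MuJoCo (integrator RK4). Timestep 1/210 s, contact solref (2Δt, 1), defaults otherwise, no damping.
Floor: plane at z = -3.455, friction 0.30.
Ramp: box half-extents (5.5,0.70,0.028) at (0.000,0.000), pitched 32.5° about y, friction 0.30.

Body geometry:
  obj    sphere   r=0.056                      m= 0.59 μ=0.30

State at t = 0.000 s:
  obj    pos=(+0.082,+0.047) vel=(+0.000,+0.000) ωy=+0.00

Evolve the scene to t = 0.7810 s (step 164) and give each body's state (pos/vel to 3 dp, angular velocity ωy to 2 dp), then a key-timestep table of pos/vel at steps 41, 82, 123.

State at t = 0.7810 s:
  obj    pos=(+0.697,-0.345) vel=(+1.575,-1.003) ωy=+33.33

Key-timestep trajectory:
   step    t(s)  obj.x    obj.z    obj.vx   obj.vz 
     41  0.1952   +0.121  +0.023  +0.394  -0.251
     82  0.3905   +0.236  -0.051  +0.788  -0.502
    123  0.5857   +0.428  -0.173  +1.181  -0.753


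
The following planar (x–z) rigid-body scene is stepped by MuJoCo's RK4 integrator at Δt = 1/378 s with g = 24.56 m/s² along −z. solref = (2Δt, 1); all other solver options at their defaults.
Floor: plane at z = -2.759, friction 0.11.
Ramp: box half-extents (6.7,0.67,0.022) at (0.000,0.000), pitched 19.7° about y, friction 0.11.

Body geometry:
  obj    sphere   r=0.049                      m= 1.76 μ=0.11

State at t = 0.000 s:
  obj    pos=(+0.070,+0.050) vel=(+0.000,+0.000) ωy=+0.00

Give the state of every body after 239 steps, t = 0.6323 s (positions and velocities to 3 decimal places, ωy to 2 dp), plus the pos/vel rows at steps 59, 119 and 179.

State at t = 0.6323 s:
  obj    pos=(+1.183,-0.348) vel=(+3.520,-1.261) ωy=+76.29

Key-timestep trajectory:
   step    t(s)  obj.x    obj.z    obj.vx   obj.vz 
     59  0.1561   +0.138  +0.026  +0.869  -0.311
    119  0.3148   +0.346  -0.049  +1.753  -0.628
    179  0.4735   +0.694  -0.173  +2.637  -0.944


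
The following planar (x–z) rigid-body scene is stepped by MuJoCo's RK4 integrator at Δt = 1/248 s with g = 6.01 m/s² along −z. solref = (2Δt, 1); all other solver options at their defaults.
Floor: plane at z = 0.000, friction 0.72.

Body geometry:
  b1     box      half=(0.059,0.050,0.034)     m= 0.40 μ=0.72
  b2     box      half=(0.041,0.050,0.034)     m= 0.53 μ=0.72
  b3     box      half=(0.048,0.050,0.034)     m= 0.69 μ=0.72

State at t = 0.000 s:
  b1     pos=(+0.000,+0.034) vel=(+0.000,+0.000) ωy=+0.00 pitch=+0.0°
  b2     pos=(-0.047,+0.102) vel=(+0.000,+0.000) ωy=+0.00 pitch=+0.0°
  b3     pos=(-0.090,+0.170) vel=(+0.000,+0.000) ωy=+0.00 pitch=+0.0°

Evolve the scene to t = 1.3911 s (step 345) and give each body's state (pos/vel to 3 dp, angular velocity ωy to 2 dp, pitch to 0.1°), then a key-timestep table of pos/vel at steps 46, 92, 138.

State at t = 1.3911 s:
  b1     pos=(+0.000,+0.034) vel=(+0.000,+0.000) ωy=+0.00 pitch=+0.0°
  b2     pos=(-0.098,+0.041) vel=(+0.000,+0.000) ωy=+0.00 pitch=-90.0°
  b3     pos=(-0.283,+0.034) vel=(+0.000,+0.000) ωy=+0.00 pitch=+180.0°

Key-timestep trajectory:
   step    t(s)  b1.x    b1.z    b1.vx   b1.vz   b2.x    b2.z    b2.vx   b2.vz   b3.x    b3.z    b3.vx   b3.vz 
     46  0.1855   +0.000  +0.034  +0.001  +0.000   -0.053  +0.104  -0.081  +0.013   -0.108  +0.162  -0.218  -0.113
     92  0.3710   +0.000  +0.034  +0.000  +0.000   -0.084  +0.093  -0.237  -0.277   -0.169  +0.086  -0.367  -0.874
    138  0.5565   +0.000  +0.034  +0.000  +0.000   -0.097  +0.042  -0.010  +0.005   -0.241  +0.058  -0.333  -0.042


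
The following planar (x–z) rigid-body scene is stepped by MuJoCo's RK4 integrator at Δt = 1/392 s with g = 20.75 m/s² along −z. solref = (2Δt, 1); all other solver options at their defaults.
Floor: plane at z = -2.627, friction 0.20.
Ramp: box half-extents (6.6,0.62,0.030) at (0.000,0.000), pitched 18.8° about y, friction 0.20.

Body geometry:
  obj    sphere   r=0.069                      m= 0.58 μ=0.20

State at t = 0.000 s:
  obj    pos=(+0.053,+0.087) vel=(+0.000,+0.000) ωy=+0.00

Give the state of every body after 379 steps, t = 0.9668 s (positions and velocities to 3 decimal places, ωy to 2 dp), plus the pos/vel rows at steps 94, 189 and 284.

State at t = 0.9668 s:
  obj    pos=(+2.166,-0.633) vel=(+4.372,-1.488) ωy=+66.92

Key-timestep trajectory:
   step    t(s)  obj.x    obj.z    obj.vx   obj.vz 
     94  0.2398   +0.183  +0.042  +1.084  -0.369
    189  0.4821   +0.579  -0.092  +2.180  -0.742
    284  0.7245   +1.240  -0.317  +3.276  -1.115


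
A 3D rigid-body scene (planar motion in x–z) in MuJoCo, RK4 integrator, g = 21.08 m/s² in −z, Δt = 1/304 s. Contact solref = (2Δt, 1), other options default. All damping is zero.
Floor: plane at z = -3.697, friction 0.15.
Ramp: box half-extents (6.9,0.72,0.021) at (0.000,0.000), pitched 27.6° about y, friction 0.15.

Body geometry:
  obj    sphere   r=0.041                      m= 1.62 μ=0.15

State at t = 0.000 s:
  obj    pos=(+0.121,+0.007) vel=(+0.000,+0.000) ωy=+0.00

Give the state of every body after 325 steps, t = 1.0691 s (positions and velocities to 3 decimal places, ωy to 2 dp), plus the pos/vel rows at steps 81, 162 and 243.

State at t = 1.0691 s:
  obj    pos=(+3.654,-1.840) vel=(+6.609,-3.455) ωy=+181.85

Key-timestep trajectory:
   step    t(s)  obj.x    obj.z    obj.vx   obj.vz 
     81  0.2664   +0.341  -0.108  +1.648  -0.860
    162  0.5329   +0.999  -0.452  +3.294  -1.722
    243  0.7993   +2.096  -1.026  +4.942  -2.583


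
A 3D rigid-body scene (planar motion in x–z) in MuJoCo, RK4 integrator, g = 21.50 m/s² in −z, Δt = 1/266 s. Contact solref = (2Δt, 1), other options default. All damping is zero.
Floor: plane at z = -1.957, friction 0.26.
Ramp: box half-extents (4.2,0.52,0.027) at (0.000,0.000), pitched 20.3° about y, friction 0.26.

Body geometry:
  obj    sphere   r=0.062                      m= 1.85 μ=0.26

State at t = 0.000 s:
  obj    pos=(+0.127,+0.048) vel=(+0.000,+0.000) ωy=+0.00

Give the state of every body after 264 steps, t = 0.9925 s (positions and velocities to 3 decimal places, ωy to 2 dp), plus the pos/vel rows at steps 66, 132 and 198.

State at t = 0.9925 s:
  obj    pos=(+2.588,-0.863) vel=(+4.960,-1.835) ωy=+85.28

Key-timestep trajectory:
   step    t(s)  obj.x    obj.z    obj.vx   obj.vz 
     66  0.2481   +0.281  -0.009  +1.240  -0.459
    132  0.4962   +0.742  -0.180  +2.480  -0.917
    198  0.7444   +1.511  -0.464  +3.720  -1.376


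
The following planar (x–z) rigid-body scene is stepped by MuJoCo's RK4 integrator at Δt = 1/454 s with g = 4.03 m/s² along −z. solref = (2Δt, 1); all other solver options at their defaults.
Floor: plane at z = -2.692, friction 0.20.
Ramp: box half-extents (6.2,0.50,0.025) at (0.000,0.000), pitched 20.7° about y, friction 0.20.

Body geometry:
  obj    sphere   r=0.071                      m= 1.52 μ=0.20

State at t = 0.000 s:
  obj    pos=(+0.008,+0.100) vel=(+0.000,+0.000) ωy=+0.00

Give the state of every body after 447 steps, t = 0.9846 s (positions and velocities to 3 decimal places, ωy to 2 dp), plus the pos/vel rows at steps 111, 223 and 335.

State at t = 0.9846 s:
  obj    pos=(+0.469,-0.075) vel=(+0.937,-0.354) ωy=+14.11

Key-timestep trajectory:
   step    t(s)  obj.x    obj.z    obj.vx   obj.vz 
    111  0.2445   +0.036  +0.089  +0.233  -0.088
    223  0.4912   +0.123  +0.056  +0.468  -0.177
    335  0.7379   +0.267  +0.002  +0.702  -0.265


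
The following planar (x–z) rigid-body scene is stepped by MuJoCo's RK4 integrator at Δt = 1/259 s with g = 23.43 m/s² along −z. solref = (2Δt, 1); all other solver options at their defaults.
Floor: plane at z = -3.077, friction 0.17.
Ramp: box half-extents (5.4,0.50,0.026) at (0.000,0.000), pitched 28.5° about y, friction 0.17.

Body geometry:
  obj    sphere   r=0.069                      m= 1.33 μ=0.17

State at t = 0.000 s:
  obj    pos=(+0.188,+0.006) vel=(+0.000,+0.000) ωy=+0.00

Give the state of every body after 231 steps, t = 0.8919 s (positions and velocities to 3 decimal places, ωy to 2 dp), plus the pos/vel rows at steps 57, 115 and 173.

State at t = 0.8919 s:
  obj    pos=(+2.980,-1.510) vel=(+6.260,-3.399) ωy=+103.20

Key-timestep trajectory:
   step    t(s)  obj.x    obj.z    obj.vx   obj.vz 
     57  0.2201   +0.358  -0.086  +1.545  -0.839
    115  0.4440   +0.880  -0.370  +3.117  -1.692
    173  0.6680   +1.754  -0.844  +4.688  -2.546


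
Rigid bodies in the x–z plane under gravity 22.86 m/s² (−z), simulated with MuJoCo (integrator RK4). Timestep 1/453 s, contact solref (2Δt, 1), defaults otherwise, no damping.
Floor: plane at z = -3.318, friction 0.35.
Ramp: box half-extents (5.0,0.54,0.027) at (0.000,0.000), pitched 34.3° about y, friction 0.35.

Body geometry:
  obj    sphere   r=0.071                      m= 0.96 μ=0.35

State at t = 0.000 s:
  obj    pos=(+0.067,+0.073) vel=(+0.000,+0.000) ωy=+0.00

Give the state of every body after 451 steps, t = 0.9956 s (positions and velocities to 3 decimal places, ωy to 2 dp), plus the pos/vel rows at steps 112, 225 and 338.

State at t = 0.9956 s:
  obj    pos=(+3.834,-2.497) vel=(+7.568,-5.163) ωy=+129.02

Key-timestep trajectory:
   step    t(s)  obj.x    obj.z    obj.vx   obj.vz 
    112  0.2472   +0.299  -0.086  +1.880  -1.282
    225  0.4967   +1.005  -0.567  +3.776  -2.576
    338  0.7461   +2.183  -1.371  +5.672  -3.869


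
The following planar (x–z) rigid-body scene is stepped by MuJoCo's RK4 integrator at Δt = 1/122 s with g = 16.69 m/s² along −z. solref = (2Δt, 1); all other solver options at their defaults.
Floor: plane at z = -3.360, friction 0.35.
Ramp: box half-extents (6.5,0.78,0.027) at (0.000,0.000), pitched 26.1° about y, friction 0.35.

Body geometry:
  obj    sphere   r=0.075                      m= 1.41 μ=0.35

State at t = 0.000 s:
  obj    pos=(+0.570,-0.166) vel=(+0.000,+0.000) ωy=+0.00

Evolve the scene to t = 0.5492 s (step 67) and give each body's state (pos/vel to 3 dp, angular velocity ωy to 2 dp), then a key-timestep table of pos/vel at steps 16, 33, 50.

State at t = 0.5492 s:
  obj    pos=(+1.281,-0.514) vel=(+2.587,-1.267) ωy=+38.39

Key-timestep trajectory:
   step    t(s)  obj.x    obj.z    obj.vx   obj.vz 
     16  0.1311   +0.611  -0.186  +0.618  -0.303
     33  0.2705   +0.743  -0.250  +1.274  -0.624
     50  0.4098   +0.966  -0.360  +1.930  -0.946


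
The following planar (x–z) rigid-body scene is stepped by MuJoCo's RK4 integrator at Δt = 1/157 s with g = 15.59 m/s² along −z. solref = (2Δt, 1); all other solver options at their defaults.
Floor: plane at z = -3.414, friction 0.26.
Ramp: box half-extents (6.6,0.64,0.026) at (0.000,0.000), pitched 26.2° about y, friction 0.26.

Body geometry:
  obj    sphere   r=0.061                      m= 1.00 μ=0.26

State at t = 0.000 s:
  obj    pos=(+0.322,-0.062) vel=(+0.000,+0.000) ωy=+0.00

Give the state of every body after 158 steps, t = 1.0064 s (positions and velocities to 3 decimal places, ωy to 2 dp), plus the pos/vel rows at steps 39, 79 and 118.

State at t = 1.0064 s:
  obj    pos=(+2.556,-1.161) vel=(+4.440,-2.185) ωy=+81.09

Key-timestep trajectory:
   step    t(s)  obj.x    obj.z    obj.vx   obj.vz 
     39  0.2484   +0.458  -0.129  +1.096  -0.539
     79  0.5032   +0.881  -0.336  +2.220  -1.092
    118  0.7516   +1.568  -0.675  +3.316  -1.632


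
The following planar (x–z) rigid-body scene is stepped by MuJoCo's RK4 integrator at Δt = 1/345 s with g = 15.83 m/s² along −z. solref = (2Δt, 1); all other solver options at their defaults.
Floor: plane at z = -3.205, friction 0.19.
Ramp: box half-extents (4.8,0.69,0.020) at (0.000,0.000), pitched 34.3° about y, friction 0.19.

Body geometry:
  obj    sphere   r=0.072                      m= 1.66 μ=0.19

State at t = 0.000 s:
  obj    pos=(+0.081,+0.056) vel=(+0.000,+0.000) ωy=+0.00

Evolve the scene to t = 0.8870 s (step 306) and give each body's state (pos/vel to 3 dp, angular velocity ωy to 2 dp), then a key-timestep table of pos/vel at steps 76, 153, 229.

State at t = 0.8870 s:
  obj    pos=(+2.173,-1.371) vel=(+4.716,-3.219) ωy=+76.46

Key-timestep trajectory:
   step    t(s)  obj.x    obj.z    obj.vx   obj.vz 
     76  0.2203   +0.210  -0.032  +1.173  -0.797
    153  0.4435   +0.604  -0.301  +2.364  -1.598
    229  0.6638   +1.253  -0.743  +3.522  -2.426


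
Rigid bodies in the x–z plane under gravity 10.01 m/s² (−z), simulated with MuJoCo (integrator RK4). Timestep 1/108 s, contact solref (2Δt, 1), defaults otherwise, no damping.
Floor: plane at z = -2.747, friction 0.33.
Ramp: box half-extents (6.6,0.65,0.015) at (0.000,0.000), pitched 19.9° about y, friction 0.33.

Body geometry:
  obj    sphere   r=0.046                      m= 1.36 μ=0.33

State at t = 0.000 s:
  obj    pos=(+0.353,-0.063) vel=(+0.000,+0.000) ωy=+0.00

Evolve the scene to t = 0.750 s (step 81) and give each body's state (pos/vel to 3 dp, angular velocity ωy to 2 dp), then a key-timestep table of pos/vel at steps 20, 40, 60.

State at t = 0.750 s:
  obj    pos=(+0.997,-0.296) vel=(+1.716,-0.621) ωy=+39.67

Key-timestep trajectory:
   step    t(s)  obj.x    obj.z    obj.vx   obj.vz 
     20  0.1852   +0.392  -0.077  +0.424  -0.153
     40  0.3704   +0.510  -0.120  +0.848  -0.307
     60  0.5556   +0.706  -0.191  +1.271  -0.460


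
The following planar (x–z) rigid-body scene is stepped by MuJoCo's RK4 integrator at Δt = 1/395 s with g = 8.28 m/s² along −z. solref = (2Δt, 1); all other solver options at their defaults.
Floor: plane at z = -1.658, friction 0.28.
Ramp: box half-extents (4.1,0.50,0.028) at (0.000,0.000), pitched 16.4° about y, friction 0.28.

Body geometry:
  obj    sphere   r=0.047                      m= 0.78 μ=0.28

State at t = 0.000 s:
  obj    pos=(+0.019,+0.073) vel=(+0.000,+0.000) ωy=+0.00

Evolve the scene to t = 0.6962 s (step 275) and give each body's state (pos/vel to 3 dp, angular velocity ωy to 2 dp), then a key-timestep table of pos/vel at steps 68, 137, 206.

State at t = 0.6962 s:
  obj    pos=(+0.407,-0.042) vel=(+1.115,-0.328) ωy=+24.73

Key-timestep trajectory:
   step    t(s)  obj.x    obj.z    obj.vx   obj.vz 
     68  0.1722   +0.043  +0.066  +0.276  -0.081
    137  0.3468   +0.115  +0.044  +0.556  -0.164
    206  0.5215   +0.237  +0.008  +0.835  -0.246


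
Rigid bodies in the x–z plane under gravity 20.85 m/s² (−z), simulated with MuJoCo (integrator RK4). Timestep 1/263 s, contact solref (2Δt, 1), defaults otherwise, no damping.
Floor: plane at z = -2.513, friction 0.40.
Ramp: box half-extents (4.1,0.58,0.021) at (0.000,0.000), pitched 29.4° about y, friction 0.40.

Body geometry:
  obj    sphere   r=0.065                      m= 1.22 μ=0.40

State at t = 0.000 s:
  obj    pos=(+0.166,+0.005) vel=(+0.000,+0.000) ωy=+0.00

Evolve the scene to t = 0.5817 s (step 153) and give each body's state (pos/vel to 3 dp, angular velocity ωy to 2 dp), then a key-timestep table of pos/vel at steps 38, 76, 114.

State at t = 0.5817 s:
  obj    pos=(+1.244,-0.602) vel=(+3.706,-2.088) ωy=+65.42

Key-timestep trajectory:
   step    t(s)  obj.x    obj.z    obj.vx   obj.vz 
     38  0.1445   +0.233  -0.032  +0.921  -0.519
     76  0.2890   +0.432  -0.145  +1.841  -1.037
    114  0.4335   +0.765  -0.332  +2.761  -1.556


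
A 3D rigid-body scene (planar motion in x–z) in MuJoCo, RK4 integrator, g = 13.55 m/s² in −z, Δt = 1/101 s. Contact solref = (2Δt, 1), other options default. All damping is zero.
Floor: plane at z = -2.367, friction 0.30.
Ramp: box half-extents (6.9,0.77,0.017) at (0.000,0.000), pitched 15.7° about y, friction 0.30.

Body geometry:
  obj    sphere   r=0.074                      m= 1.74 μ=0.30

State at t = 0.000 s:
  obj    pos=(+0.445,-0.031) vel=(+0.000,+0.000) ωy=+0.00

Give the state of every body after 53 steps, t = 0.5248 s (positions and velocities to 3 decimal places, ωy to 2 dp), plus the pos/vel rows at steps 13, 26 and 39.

State at t = 0.5248 s:
  obj    pos=(+0.792,-0.128) vel=(+1.323,-0.372) ωy=+18.56

Key-timestep trajectory:
   step    t(s)  obj.x    obj.z    obj.vx   obj.vz 
     13  0.1287   +0.466  -0.037  +0.325  -0.091
     26  0.2574   +0.529  -0.054  +0.649  -0.182
     39  0.3861   +0.633  -0.083  +0.974  -0.274


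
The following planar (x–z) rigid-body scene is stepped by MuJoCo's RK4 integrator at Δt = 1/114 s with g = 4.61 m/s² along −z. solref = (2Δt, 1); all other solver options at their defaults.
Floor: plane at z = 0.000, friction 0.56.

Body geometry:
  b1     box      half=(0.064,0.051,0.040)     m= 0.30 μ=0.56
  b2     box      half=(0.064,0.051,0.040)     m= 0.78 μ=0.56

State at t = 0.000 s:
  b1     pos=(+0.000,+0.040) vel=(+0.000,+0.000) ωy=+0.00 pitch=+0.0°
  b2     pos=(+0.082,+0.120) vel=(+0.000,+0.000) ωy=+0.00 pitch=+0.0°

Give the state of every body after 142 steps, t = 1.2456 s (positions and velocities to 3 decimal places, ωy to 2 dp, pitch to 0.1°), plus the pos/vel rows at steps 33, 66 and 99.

State at t = 1.2456 s:
  b1     pos=(+0.000,+0.040) vel=(+0.000,+0.000) ωy=+0.00 pitch=+0.0°
  b2     pos=(+0.146,+0.064) vel=(+0.000,+0.000) ωy=+0.00 pitch=+90.0°

Key-timestep trajectory:
   step    t(s)  b1.x    b1.z    b1.vx   b1.vz   b2.x    b2.z    b2.vx   b2.vz 
     33  0.2895   +0.000  +0.040  +0.000  +0.000   +0.114  +0.074  +0.187  -0.448
     66  0.5789   +0.000  +0.040  +0.000  +0.000   +0.165  +0.072  +0.007  +0.002
     99  0.8684   +0.000  +0.040  +0.000  +0.000   +0.140  +0.067  +0.001  +0.005
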